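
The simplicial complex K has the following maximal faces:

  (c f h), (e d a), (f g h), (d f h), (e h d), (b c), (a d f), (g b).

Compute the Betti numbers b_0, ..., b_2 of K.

Order the vertices as a < b < c < d < e < f < g < h. Listing each simplex with vertices in this order, K has dimension 2 with simplices:

  0-simplices (8): a, b, c, d, e, f, g, h
  1-simplices (14): ad, ae, af, bc, bg, cf, ch, de, df, dh, eh, fg, fh, gh
  2-simplices (6): ade, adf, cfh, deh, dfh, fgh

giving chain groups C_0 ≅ Z^8, C_1 ≅ Z^14, C_2 ≅ Z^6.

Boundary ∂_1: C_1 → C_0 sends each edge [p,q] (with p < q) to q − p. For instance
  ∂de = e − d.
This gives a 8×14 integer matrix of rank 7; reducing to Smith normal form yields diagonal entries (1,1,1,1,1,1,1).

The boundary map ∂_2: C_2 → C_1 sends each 2-simplex [p,q,r] to [q,r] − [p,r] + [p,q]. For instance
  ∂cfh = fh − ch + cf,
  ∂deh = eh − dh + de.
The 14×6 boundary matrix has rank 6 and Smith normal form diag(1,1,1,1,1,1).

Reading off H_k = ker ∂_k / im ∂_{k+1}:

  H_0: rank C_0 − rank ∂_1 = 8 − 7 = 1, and the invariant factors of ∂_1 are all 1, so H_0 ≅ Z.
  H_1: rank ker ∂_1 − rank ∂_2 = (14 − 7) − 6 = 1, and the invariant factors of ∂_2 are all 1, so H_1 ≅ Z.
  H_2: rank ker ∂_2 − rank ∂_3 = (6 − 6) − 0 = 0, and there is no ∂_3, so H_2 ≅ 0.

Hence the Betti numbers are b_0 = 1, b_1 = 1, b_2 = 0.

b_0 = 1, b_1 = 1, b_2 = 0.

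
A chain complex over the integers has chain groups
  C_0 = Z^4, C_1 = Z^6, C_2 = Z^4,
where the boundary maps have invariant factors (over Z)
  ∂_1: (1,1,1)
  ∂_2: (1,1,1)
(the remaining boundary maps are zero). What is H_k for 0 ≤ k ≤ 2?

H_0: b_0 = 4 − 0 − 3 = 1; torsion from ∂_1 factors > 1: none. So H_0 = Z.
H_1: b_1 = 6 − 3 − 3 = 0; torsion from ∂_2 factors > 1: none. So H_1 = 0.
H_2: b_2 = 4 − 3 − 0 = 1; torsion from ∂_3 factors > 1: none. So H_2 = Z.

H_0 = Z,  H_1 = 0,  H_2 = Z.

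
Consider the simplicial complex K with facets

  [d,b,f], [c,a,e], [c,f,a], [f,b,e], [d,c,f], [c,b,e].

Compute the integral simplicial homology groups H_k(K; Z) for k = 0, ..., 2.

H_0 = Z,  H_1 = Z,  H_2 = 0.

Order the vertices as a < b < c < d < e < f. Listing each simplex with vertices in this order, K has dimension 2 with simplices:

  0-simplices (6): a, b, c, d, e, f
  1-simplices (12): ac, ae, af, bc, bd, be, bf, cd, ce, cf, df, ef
  2-simplices (6): ace, acf, bce, bdf, bef, cdf

Hence C_0 ≅ Z^6, C_1 ≅ Z^12, C_2 ≅ Z^6.

The boundary map ∂_1: C_1 → C_0 maps an edge to its endpoints' difference, ∂[p,q] = q − p.
The resulting 6×12 matrix has rank 5, and its Smith normal form has invariant factors (1,1,1,1,1).

The boundary map ∂_2: C_2 → C_1 sends each 2-simplex [p,q,r] to [q,r] − [p,r] + [p,q]. For instance
  ∂bef = ef − bf + be,
  ∂bce = ce − be + bc.
The 12×6 boundary matrix has rank 6 and Smith normal form diag(1,1,1,1,1,1).

From H_k ≅ ker(∂_k) / im(∂_{k+1}) we obtain:

  H_0: rank C_0 − rank ∂_1 = 6 − 5 = 1, and the invariant factors of ∂_1 are all 1, so H_0 = Z.
  H_1: rank ker ∂_1 − rank ∂_2 = (12 − 5) − 6 = 1, and the invariant factors of ∂_2 are all 1, so H_1 = Z.
  H_2: rank ker ∂_2 − rank ∂_3 = (6 − 6) − 0 = 0, and there is no ∂_3, so H_2 = 0.

(K is a triangulation of the cylinder S^1 x I.)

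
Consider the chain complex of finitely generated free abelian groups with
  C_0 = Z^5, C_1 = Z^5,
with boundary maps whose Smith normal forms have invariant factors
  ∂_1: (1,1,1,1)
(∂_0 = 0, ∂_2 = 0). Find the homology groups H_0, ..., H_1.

H_0: b_0 = 5 − 0 − 4 = 1; torsion from ∂_1 factors > 1: none. So H_0 = Z.
H_1: b_1 = 5 − 4 − 0 = 1; torsion from ∂_2 factors > 1: none. So H_1 = Z.

H_0 = Z,  H_1 = Z.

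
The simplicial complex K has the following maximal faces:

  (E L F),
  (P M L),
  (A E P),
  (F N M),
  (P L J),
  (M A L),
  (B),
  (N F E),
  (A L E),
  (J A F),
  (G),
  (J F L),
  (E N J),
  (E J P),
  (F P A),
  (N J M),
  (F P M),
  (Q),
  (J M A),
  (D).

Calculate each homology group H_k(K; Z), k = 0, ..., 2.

Take the total order A < B < D < E < F < G < J < L < M < N < P < Q on the vertex set. Then K (dimension 2) consists of the simplices:

  0-simplices (12): A, B, D, E, F, G, J, L, M, N, P, Q
  1-simplices (24): AE, AF, AJ, AL, AM, AP, EF, EJ, EL, EN, EP, FJ, FL, FM, FN, FP, JL, JM, JN, JP, LM, LP, MN, MP
  2-simplices (16): AEL, AEP, AFJ, AFP, AJM, ALM, EFL, EFN, EJN, EJP, FJL, FMN, FMP, JLP, JMN, LMP

Hence C_0 ≅ Z^12, C_1 ≅ Z^24, C_2 ≅ Z^16.

Boundary ∂_1: C_1 → C_0 is given by ∂[p,q] = [q] − [p]. For instance
  ∂JP = P − J.
This gives a 12×24 integer matrix of rank 7; reducing to Smith normal form yields diagonal entries (1,1,1,1,1,1,1).

∂_2: C_2 → C_1 acts by ∂[p,q,r] = [q,r] − [p,r] + [p,q]. For instance
  ∂AEP = EP − AP + AE,
  ∂EFN = FN − EN + EF.
This gives a 24×16 integer matrix of rank 15; reducing to Smith normal form yields diagonal entries (1,1,1,1,1,1,1,1,1,1,1,1,1,1,1).

From H_k ≅ ker(∂_k) / im(∂_{k+1}) we obtain:

  H_0: rank C_0 − rank ∂_1 = 12 − 7 = 5, and the invariant factors of ∂_1 are all 1, so H_0 ≅ Z^5.
  H_1: rank ker ∂_1 − rank ∂_2 = (24 − 7) − 15 = 2, and the invariant factors of ∂_2 are all 1, so H_1 ≅ Z^2.
  H_2: rank ker ∂_2 − rank ∂_3 = (16 − 15) − 0 = 1, and there is no ∂_3, so H_2 ≅ Z.

As a check, the Euler characteristic is 12 − 24 + 16 = 4, which agrees with 5 − 2 + 1 = 4.

H_0 ≅ Z^5,  H_1 ≅ Z^2,  H_2 ≅ Z.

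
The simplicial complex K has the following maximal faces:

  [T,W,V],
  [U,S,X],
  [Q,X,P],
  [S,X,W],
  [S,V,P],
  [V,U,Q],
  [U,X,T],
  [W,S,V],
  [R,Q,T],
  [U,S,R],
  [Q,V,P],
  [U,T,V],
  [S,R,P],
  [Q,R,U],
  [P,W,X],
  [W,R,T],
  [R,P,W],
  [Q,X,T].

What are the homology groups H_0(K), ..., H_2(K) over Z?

H_0 ≅ Z,  H_1 ≅ Z × Z/2,  H_2 = 0.

Take the total order P < Q < R < S < T < U < V < W < X on the vertex set. Then K (dimension 2) consists of the simplices:

  0-simplices (9): P, Q, R, S, T, U, V, W, X
  1-simplices (27): PQ, PR, PS, PV, PW, PX, QR, QT, QU, QV, QX, RS, RT, RU, RW, SU, SV, SW, SX, TU, TV, TW, TX, UV, UX, VW, WX
  2-simplices (18): PQV, PQX, PRS, PRW, PSV, PWX, QRT, QRU, QTX, QUV, RSU, RTW, SUX, SVW, SWX, TUV, TUX, TVW

Hence C_0 ≅ Z^9, C_1 ≅ Z^27, C_2 ≅ Z^18.

Boundary ∂_1: C_1 → C_0 sends each edge [p,q] (with p < q) to q − p. For instance
  ∂WX = X − W.
The resulting 9×27 matrix has rank 8, and its Smith normal form has invariant factors (1,1,1,1,1,1,1,1).

The boundary map ∂_2: C_2 → C_1 acts by ∂[p,q,r] = [q,r] − [p,r] + [p,q]. For instance
  ∂RTW = TW − RW + RT,
  ∂PRW = RW − PW + PR.
The 27×18 boundary matrix has rank 18 and Smith normal form diag(1,1,1,1,1,1,1,1,1,1,1,1,1,1,1,1,1,2).

From H_k ≅ ker(∂_k) / im(∂_{k+1}) we obtain:

  H_0: rank C_0 − rank ∂_1 = 9 − 8 = 1, and the invariant factors of ∂_1 are all 1, so H_0 = Z.
  H_1: rank ker ∂_1 − rank ∂_2 = (27 − 8) − 18 = 1, and ∂_2 has invariant factor 2 > 1, so H_1 = Z × Z/2.
  H_2: rank ker ∂_2 − rank ∂_3 = (18 − 18) − 0 = 0, and there is no ∂_3, so H_2 = 0.

(K is a triangulation of the Klein bottle.)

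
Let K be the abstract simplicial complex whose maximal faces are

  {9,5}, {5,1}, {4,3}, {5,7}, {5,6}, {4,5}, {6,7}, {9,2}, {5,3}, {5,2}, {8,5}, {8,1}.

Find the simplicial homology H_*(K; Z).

H_0 = Z,  H_1 = Z^4.

K has 9 vertices, 12 edges.
rank ∂_0 = 0, rank ∂_1 = 8 ⇒ b_0 = 9 − 0 − 8 = 1; all invariant factors of ∂_1 are 1 so no torsion. So H_0 ≅ Z.
rank ∂_1 = 8, rank ∂_2 = 0 ⇒ b_1 = 12 − 8 − 0 = 4. So H_1 ≅ Z^4.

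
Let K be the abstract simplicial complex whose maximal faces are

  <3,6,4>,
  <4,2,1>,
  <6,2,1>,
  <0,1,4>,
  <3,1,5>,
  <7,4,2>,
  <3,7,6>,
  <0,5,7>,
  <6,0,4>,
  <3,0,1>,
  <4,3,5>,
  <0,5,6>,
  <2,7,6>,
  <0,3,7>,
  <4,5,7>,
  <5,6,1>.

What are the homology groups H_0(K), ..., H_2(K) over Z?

Order the vertices as 0 < 1 < 2 < 3 < 4 < 5 < 6 < 7. Listing each simplex with vertices in this order, K has dimension 2 with simplices:

  0-simplices (8): [0], [1], [2], [3], [4], [5], [6], [7]
  1-simplices (24): (24 of them)
  2-simplices (16): [0,1,3], [0,1,4], [0,3,7], [0,4,6], [0,5,6], [0,5,7], [1,2,4], [1,2,6], [1,3,5], [1,5,6], [2,4,7], [2,6,7], [3,4,5], [3,4,6], [3,6,7], [4,5,7]

Hence C_0 ≅ Z^8, C_1 ≅ Z^24, C_2 ≅ Z^16.

The boundary map ∂_1: C_1 → C_0 is given by ∂[p,q] = [q] − [p]. For instance
  ∂[3,7] = [7] − [3].
This gives a 8×24 integer matrix of rank 7; reducing to Smith normal form yields diagonal entries (1,1,1,1,1,1,1).

∂_2: C_2 → C_1 maps a triangle to the signed sum of its edges. For instance
  ∂[1,2,6] = [2,6] − [1,6] + [1,2],
  ∂[1,5,6] = [5,6] − [1,6] + [1,5].
The 24×16 boundary matrix has rank 15 and Smith normal form diag(1,1,1,1,1,1,1,1,1,1,1,1,1,1,1).

Now H_k = ker ∂_k / im ∂_{k+1}, so:

  H_0: rank C_0 − rank ∂_1 = 8 − 7 = 1, and the invariant factors of ∂_1 are all 1, so H_0 ≅ Z.
  H_1: rank ker ∂_1 − rank ∂_2 = (24 − 7) − 15 = 2, and the invariant factors of ∂_2 are all 1, so H_1 ≅ Z^2.
  H_2: rank ker ∂_2 − rank ∂_3 = (16 − 15) − 0 = 1, and there is no ∂_3, so H_2 ≅ Z.

(K is a triangulation of the torus T^2.)

H_0 ≅ Z,  H_1 ≅ Z^2,  H_2 ≅ Z.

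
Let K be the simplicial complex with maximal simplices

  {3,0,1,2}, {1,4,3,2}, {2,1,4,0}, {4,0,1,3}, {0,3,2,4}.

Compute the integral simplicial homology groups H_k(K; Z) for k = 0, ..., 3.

Fix the vertex order 0 < 1 < 2 < 3 < 4 and write every simplex with vertices in increasing order. Then dim K = 3 and the simplices of K are:

  0-simplices (5): [0], [1], [2], [3], [4]
  1-simplices (10): [0,1], [0,2], [0,3], [0,4], [1,2], [1,3], [1,4], [2,3], [2,4], [3,4]
  2-simplices (10): [0,1,2], [0,1,3], [0,1,4], [0,2,3], [0,2,4], [0,3,4], [1,2,3], [1,2,4], [1,3,4], [2,3,4]
  3-simplices (5): [0,1,2,3], [0,1,2,4], [0,1,3,4], [0,2,3,4], [1,2,3,4]

Hence C_0 ≅ Z^5, C_1 ≅ Z^10, C_2 ≅ Z^10, C_3 ≅ Z^5.

∂_1: C_1 → C_0 is given by ∂[p,q] = [q] − [p].
As a 5×10 matrix over Z this has rank 4, with invariant factors (1,1,1,1).

∂_2: C_2 → C_1 maps a triangle to the signed sum of its edges. For instance
  ∂[0,2,4] = [2,4] − [0,4] + [0,2],
  ∂[0,1,4] = [1,4] − [0,4] + [0,1].
This gives a 10×10 integer matrix of rank 6; reducing to Smith normal form yields diagonal entries (1,1,1,1,1,1).

Boundary ∂_3: C_3 → C_2 sends each 3-simplex σ to the alternating sum Σ_i (−1)^i (σ with its i-th vertex removed). For instance
  ∂[0,2,3,4] = [2,3,4] − [0,3,4] + [0,2,4] − [0,2,3],
  ∂[0,1,2,3] = [1,2,3] − [0,2,3] + [0,1,3] − [0,1,2].
The resulting 10×5 matrix has rank 4, and its Smith normal form has invariant factors (1,1,1,1).

Computing H_k = (kernel of ∂_k) / (image of ∂_{k+1}):

  H_0: rank C_0 − rank ∂_1 = 5 − 4 = 1, and the invariant factors of ∂_1 are all 1, so H_0 ≅ Z.
  H_1: rank ker ∂_1 − rank ∂_2 = (10 − 4) − 6 = 0, and the invariant factors of ∂_2 are all 1, so H_1 ≅ 0.
  H_2: rank ker ∂_2 − rank ∂_3 = (10 − 6) − 4 = 0, and the invariant factors of ∂_3 are all 1, so H_2 ≅ 0.
  H_3: rank ker ∂_3 − rank ∂_4 = (5 − 4) − 0 = 1, and there is no ∂_4, so H_3 ≅ Z.

(K is a triangulation of the 3-sphere S^3.)

H_0 ≅ Z,  H_1 = 0,  H_2 = 0,  H_3 ≅ Z.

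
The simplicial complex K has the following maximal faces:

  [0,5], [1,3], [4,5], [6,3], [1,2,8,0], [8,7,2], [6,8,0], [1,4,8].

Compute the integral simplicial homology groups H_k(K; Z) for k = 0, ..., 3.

H_0 ≅ Z,  H_1 ≅ Z^2,  H_2 = 0,  H_3 = 0.

Fix the vertex order 0 < 1 < 2 < 3 < 4 < 5 < 6 < 7 < 8 and write every simplex with vertices in increasing order. Then dim K = 3 and the simplices of K are:

  0-simplices (9): [0], [1], [2], [3], [4], [5], [6], [7], [8]
  1-simplices (16): [0,1], [0,2], [0,5], [0,6], [0,8], [1,2], [1,3], [1,4], [1,8], [2,7], [2,8], [3,6], [4,5], [4,8], [6,8], [7,8]
  2-simplices (7): [0,1,2], [0,1,8], [0,2,8], [0,6,8], [1,2,8], [1,4,8], [2,7,8]
  3-simplices (1): [0,1,2,8]

giving chain groups C_0 ≅ Z^9, C_1 ≅ Z^16, C_2 ≅ Z^7, C_3 ≅ Z^1.

∂_1: C_1 → C_0 sends each edge [p,q] (with p < q) to q − p. For instance
  ∂[3,6] = [6] − [3].
The 9×16 boundary matrix has rank 8 and Smith normal form diag(1,1,1,1,1,1,1,1).

The boundary map ∂_2: C_2 → C_1 acts by ∂[p,q,r] = [q,r] − [p,r] + [p,q]. For instance
  ∂[0,6,8] = [6,8] − [0,8] + [0,6],
  ∂[0,1,8] = [1,8] − [0,8] + [0,1].
As a 16×7 matrix over Z this has rank 6, with invariant factors (1,1,1,1,1,1).

The boundary map ∂_3: C_3 → C_2 sends each 3-simplex σ to the alternating sum Σ_i (−1)^i (σ with its i-th vertex removed). For instance
  ∂[0,1,2,8] = [1,2,8] − [0,2,8] + [0,1,8] − [0,1,2].
As a 7×1 matrix over Z this has rank 1, with invariant factors (1).

From H_k ≅ ker(∂_k) / im(∂_{k+1}) we obtain:

  H_0: rank C_0 − rank ∂_1 = 9 − 8 = 1, and the invariant factors of ∂_1 are all 1, so H_0 ≅ Z.
  H_1: rank ker ∂_1 − rank ∂_2 = (16 − 8) − 6 = 2, and the invariant factors of ∂_2 are all 1, so H_1 ≅ Z^2.
  H_2: rank ker ∂_2 − rank ∂_3 = (7 − 6) − 1 = 0, and the invariant factors of ∂_3 are all 1, so H_2 ≅ 0.
  H_3: rank ker ∂_3 − rank ∂_4 = (1 − 1) − 0 = 0, and there is no ∂_4, so H_3 ≅ 0.

As a check, the Euler characteristic is 9 − 16 + 7 − 1 = -1, which agrees with 1 − 2 + 0 − 0 = -1.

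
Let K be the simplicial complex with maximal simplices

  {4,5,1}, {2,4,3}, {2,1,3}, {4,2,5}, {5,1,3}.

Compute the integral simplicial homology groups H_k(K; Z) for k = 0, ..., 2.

K has 5 vertices, 10 edges, 5 triangles.
rank ∂_0 = 0, rank ∂_1 = 4 ⇒ b_0 = 5 − 0 − 4 = 1; all invariant factors of ∂_1 are 1 so no torsion. So H_0 ≅ Z.
rank ∂_1 = 4, rank ∂_2 = 5 ⇒ b_1 = 10 − 4 − 5 = 1; all invariant factors of ∂_2 are 1 so no torsion. So H_1 ≅ Z.
rank ∂_2 = 5, rank ∂_3 = 0 ⇒ b_2 = 5 − 5 − 0 = 0. So H_2 ≅ 0.

H_0 = Z,  H_1 = Z,  H_2 = 0.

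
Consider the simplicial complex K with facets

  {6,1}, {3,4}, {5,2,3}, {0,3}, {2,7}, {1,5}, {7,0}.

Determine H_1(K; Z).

Take the total order 0 < 1 < 2 < 3 < 4 < 5 < 6 < 7 on the vertex set. Then K (dimension 2) consists of the simplices:

  0-simplices (8): [0], [1], [2], [3], [4], [5], [6], [7]
  1-simplices (9): [0,3], [0,7], [1,5], [1,6], [2,3], [2,5], [2,7], [3,4], [3,5]
  2-simplices (1): [2,3,5]

Hence C_0 ≅ Z^8, C_1 ≅ Z^9, C_2 ≅ Z^1.

The boundary map ∂_1: C_1 → C_0 is given by ∂[p,q] = [q] − [p]. For instance
  ∂[1,6] = [6] − [1].
As a 8×9 matrix over Z this has rank 7, with invariant factors (1,1,1,1,1,1,1).

Boundary ∂_2: C_2 → C_1 sends each 2-simplex [p,q,r] to [q,r] − [p,r] + [p,q]. For instance
  ∂[2,3,5] = [3,5] − [2,5] + [2,3].
This gives a 9×1 integer matrix of rank 1; reducing to Smith normal form yields diagonal entries (1).

From H_k ≅ ker(∂_k) / im(∂_{k+1}) we obtain:

  H_1: rank ker ∂_1 − rank ∂_2 = (9 − 7) − 1 = 1, and the invariant factors of ∂_2 are all 1, so H_1 ≅ Z.

H_1 ≅ Z.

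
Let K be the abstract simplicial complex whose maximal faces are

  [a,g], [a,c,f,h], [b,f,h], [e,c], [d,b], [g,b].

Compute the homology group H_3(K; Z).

Take the total order a < b < c < d < e < f < g < h on the vertex set. Then K (dimension 3) consists of the simplices:

  0-simplices (8): a, b, c, d, e, f, g, h
  1-simplices (12): ac, af, ag, ah, bd, bf, bg, bh, ce, cf, ch, fh
  2-simplices (5): acf, ach, afh, bfh, cfh
  3-simplices (1): acfh

Hence C_0 ≅ Z^8, C_1 ≅ Z^12, C_2 ≅ Z^5, C_3 ≅ Z^1.

Boundary ∂_1: C_1 → C_0 sends each edge [p,q] (with p < q) to q − p. For instance
  ∂bd = d − b.
As a 8×12 matrix over Z this has rank 7, with invariant factors (1,1,1,1,1,1,1).

Boundary ∂_2: C_2 → C_1 sends each 2-simplex [p,q,r] to [q,r] − [p,r] + [p,q]. For instance
  ∂bfh = fh − bh + bf,
  ∂acf = cf − af + ac.
The 12×5 boundary matrix has rank 4 and Smith normal form diag(1,1,1,1).

The boundary map ∂_3: C_3 → C_2 sends each 3-simplex σ to the alternating sum Σ_i (−1)^i (σ with its i-th vertex removed). For instance
  ∂acfh = cfh − afh + ach − acf.
This gives a 5×1 integer matrix of rank 1; reducing to Smith normal form yields diagonal entries (1).

Now H_k = ker ∂_k / im ∂_{k+1}, so:

  H_3: rank ker ∂_3 − rank ∂_4 = (1 − 1) − 0 = 0, and there is no ∂_4, so H_3 = 0.

H_3 = 0.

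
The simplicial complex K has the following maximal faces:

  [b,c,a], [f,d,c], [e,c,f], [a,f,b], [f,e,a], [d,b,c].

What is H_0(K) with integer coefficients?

H_0 ≅ Z.

K has 6 vertices, 12 edges, 6 triangles.
rank ∂_0 = 0, rank ∂_1 = 5 ⇒ b_0 = 6 − 0 − 5 = 1; all invariant factors of ∂_1 are 1 so no torsion. So H_0 = Z.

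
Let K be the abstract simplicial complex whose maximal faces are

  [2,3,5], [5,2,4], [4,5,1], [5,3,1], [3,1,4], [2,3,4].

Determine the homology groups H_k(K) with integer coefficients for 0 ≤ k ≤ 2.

H_0 ≅ Z,  H_1 = 0,  H_2 ≅ Z.

Order the vertices as 1 < 2 < 3 < 4 < 5. Listing each simplex with vertices in this order, K has dimension 2 with simplices:

  0-simplices (5): [1], [2], [3], [4], [5]
  1-simplices (9): [1,3], [1,4], [1,5], [2,3], [2,4], [2,5], [3,4], [3,5], [4,5]
  2-simplices (6): [1,3,4], [1,3,5], [1,4,5], [2,3,4], [2,3,5], [2,4,5]

giving chain groups C_0 ≅ Z^5, C_1 ≅ Z^9, C_2 ≅ Z^6.

Boundary ∂_1: C_1 → C_0 sends each edge [p,q] (with p < q) to q − p. For instance
  ∂[2,3] = [3] − [2].
As a 5×9 matrix over Z this has rank 4, with invariant factors (1,1,1,1).

The boundary map ∂_2: C_2 → C_1 acts by ∂[p,q,r] = [q,r] − [p,r] + [p,q]. For instance
  ∂[2,3,5] = [3,5] − [2,5] + [2,3],
  ∂[1,3,5] = [3,5] − [1,5] + [1,3].
The resulting 9×6 matrix has rank 5, and its Smith normal form has invariant factors (1,1,1,1,1).

From H_k ≅ ker(∂_k) / im(∂_{k+1}) we obtain:

  H_0: rank C_0 − rank ∂_1 = 5 − 4 = 1, and the invariant factors of ∂_1 are all 1, so H_0 = Z.
  H_1: rank ker ∂_1 − rank ∂_2 = (9 − 4) − 5 = 0, and the invariant factors of ∂_2 are all 1, so H_1 = 0.
  H_2: rank ker ∂_2 − rank ∂_3 = (6 − 5) − 0 = 1, and there is no ∂_3, so H_2 = Z.

As a check, the Euler characteristic is 5 − 9 + 6 = 2, which agrees with 1 − 0 + 1 = 2.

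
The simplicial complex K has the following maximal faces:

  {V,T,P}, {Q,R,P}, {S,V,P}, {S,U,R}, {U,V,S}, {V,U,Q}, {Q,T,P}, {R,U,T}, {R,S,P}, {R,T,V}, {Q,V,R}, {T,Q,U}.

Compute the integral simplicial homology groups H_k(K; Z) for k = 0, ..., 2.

H_0 = Z,  H_1 = Z/2Z,  H_2 = 0.

Order the vertices as P < Q < R < S < T < U < V. Listing each simplex with vertices in this order, K has dimension 2 with simplices:

  0-simplices (7): P, Q, R, S, T, U, V
  1-simplices (18): PQ, PR, PS, PT, PV, QR, QT, QU, QV, RS, RT, RU, RV, SU, SV, TU, TV, UV
  2-simplices (12): PQR, PQT, PRS, PSV, PTV, QRV, QTU, QUV, RSU, RTU, RTV, SUV

giving chain groups C_0 ≅ Z^7, C_1 ≅ Z^18, C_2 ≅ Z^12.

Boundary ∂_1: C_1 → C_0 sends each edge [p,q] (with p < q) to q − p. For instance
  ∂PR = R − P.
This gives a 7×18 integer matrix of rank 6; reducing to Smith normal form yields diagonal entries (1,1,1,1,1,1).

Boundary ∂_2: C_2 → C_1 acts by ∂[p,q,r] = [q,r] − [p,r] + [p,q]. For instance
  ∂RSU = SU − RU + RS,
  ∂QRV = RV − QV + QR.
As a 18×12 matrix over Z this has rank 12, with invariant factors (1,1,1,1,1,1,1,1,1,1,1,2).

Now H_k = ker ∂_k / im ∂_{k+1}, so:

  H_0: rank C_0 − rank ∂_1 = 7 − 6 = 1, and the invariant factors of ∂_1 are all 1, so H_0 = Z.
  H_1: rank ker ∂_1 − rank ∂_2 = (18 − 6) − 12 = 0, and ∂_2 has invariant factor 2 > 1, so H_1 = Z/2Z.
  H_2: rank ker ∂_2 − rank ∂_3 = (12 − 12) − 0 = 0, and there is no ∂_3, so H_2 = 0.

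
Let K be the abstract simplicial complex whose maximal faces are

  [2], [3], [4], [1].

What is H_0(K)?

Fix the vertex order 1 < 2 < 3 < 4 and write every simplex with vertices in increasing order. Then dim K = 0 and the simplices of K are:

  0-simplices (4): [1], [2], [3], [4]

so the chain groups are C_0 ≅ Z^4.

Now H_k = ker ∂_k / im ∂_{k+1}, so:

  H_0: rank C_0 − rank ∂_1 = 4 − 0 = 4, and there is no ∂_1, so H_0 ≅ Z^4.

(K is a triangulation of a set of 4 points.)

H_0 = Z^4.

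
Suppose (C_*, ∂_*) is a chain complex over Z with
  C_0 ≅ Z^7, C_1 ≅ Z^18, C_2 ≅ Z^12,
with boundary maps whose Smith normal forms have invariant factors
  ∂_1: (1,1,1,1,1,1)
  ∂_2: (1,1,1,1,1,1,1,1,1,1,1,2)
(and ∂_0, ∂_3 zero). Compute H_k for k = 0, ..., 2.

H_0: b_0 = 7 − 0 − 6 = 1; torsion from ∂_1 factors > 1: none. So H_0 = Z.
H_1: b_1 = 18 − 6 − 12 = 0; torsion from ∂_2 factors > 1: [2]. So H_1 = Z/2.
H_2: b_2 = 12 − 12 − 0 = 0; torsion from ∂_3 factors > 1: none. So H_2 = 0.

H_0 = Z,  H_1 = Z/2,  H_2 = 0.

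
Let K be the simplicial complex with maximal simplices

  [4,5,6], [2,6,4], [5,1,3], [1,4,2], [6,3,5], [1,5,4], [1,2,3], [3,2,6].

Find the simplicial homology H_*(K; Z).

H_0 = Z,  H_1 = 0,  H_2 = Z.

K has 6 vertices, 12 edges, 8 triangles.
rank ∂_0 = 0, rank ∂_1 = 5 ⇒ b_0 = 6 − 0 − 5 = 1; all invariant factors of ∂_1 are 1 so no torsion. So H_0 = Z.
rank ∂_1 = 5, rank ∂_2 = 7 ⇒ b_1 = 12 − 5 − 7 = 0; all invariant factors of ∂_2 are 1 so no torsion. So H_1 = 0.
rank ∂_2 = 7, rank ∂_3 = 0 ⇒ b_2 = 8 − 7 − 0 = 1. So H_2 = Z.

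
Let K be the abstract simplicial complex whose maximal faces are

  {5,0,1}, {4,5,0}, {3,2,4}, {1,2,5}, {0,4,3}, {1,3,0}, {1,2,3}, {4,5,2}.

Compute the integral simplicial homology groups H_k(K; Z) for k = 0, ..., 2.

H_0 ≅ Z,  H_1 = 0,  H_2 ≅ Z.

Take the total order 0 < 1 < 2 < 3 < 4 < 5 on the vertex set. Then K (dimension 2) consists of the simplices:

  0-simplices (6): [0], [1], [2], [3], [4], [5]
  1-simplices (12): [0,1], [0,3], [0,4], [0,5], [1,2], [1,3], [1,5], [2,3], [2,4], [2,5], [3,4], [4,5]
  2-simplices (8): [0,1,3], [0,1,5], [0,3,4], [0,4,5], [1,2,3], [1,2,5], [2,3,4], [2,4,5]

Hence C_0 ≅ Z^6, C_1 ≅ Z^12, C_2 ≅ Z^8.

∂_1: C_1 → C_0 maps an edge to its endpoints' difference, ∂[p,q] = q − p. For instance
  ∂[0,3] = [3] − [0].
The resulting 6×12 matrix has rank 5, and its Smith normal form has invariant factors (1,1,1,1,1).

The boundary map ∂_2: C_2 → C_1 sends each 2-simplex [p,q,r] to [q,r] − [p,r] + [p,q]. For instance
  ∂[0,1,5] = [1,5] − [0,5] + [0,1],
  ∂[0,3,4] = [3,4] − [0,4] + [0,3].
This gives a 12×8 integer matrix of rank 7; reducing to Smith normal form yields diagonal entries (1,1,1,1,1,1,1).

Computing H_k = (kernel of ∂_k) / (image of ∂_{k+1}):

  H_0: rank C_0 − rank ∂_1 = 6 − 5 = 1, and the invariant factors of ∂_1 are all 1, so H_0 ≅ Z.
  H_1: rank ker ∂_1 − rank ∂_2 = (12 − 5) − 7 = 0, and the invariant factors of ∂_2 are all 1, so H_1 ≅ 0.
  H_2: rank ker ∂_2 − rank ∂_3 = (8 − 7) − 0 = 1, and there is no ∂_3, so H_2 ≅ Z.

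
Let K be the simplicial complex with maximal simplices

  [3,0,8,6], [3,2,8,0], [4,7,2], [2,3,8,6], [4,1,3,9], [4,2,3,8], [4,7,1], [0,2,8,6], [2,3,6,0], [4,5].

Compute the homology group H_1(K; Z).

Fix the vertex order 0 < 1 < 2 < 3 < 4 < 5 < 6 < 7 < 8 < 9 and write every simplex with vertices in increasing order. Then dim K = 3 and the simplices of K are:

  0-simplices (10): [0], [1], [2], [3], [4], [5], [6], [7], [8], [9]
  1-simplices (22): [0,2], [0,3], [0,6], [0,8], [1,3], [1,4], [1,7], [1,9], [2,3], [2,4], [2,6], [2,7], [2,8], [3,4], [3,6], [3,8], [3,9], [4,5], [4,7], [4,8], [4,9], [6,8]
  2-simplices (19): (19 of them)
  3-simplices (7): [0,2,3,6], [0,2,3,8], [0,2,6,8], [0,3,6,8], [1,3,4,9], [2,3,4,8], [2,3,6,8]

Hence C_0 ≅ Z^10, C_1 ≅ Z^22, C_2 ≅ Z^19, C_3 ≅ Z^7.

∂_1: C_1 → C_0 sends each edge [p,q] (with p < q) to q − p.
This gives a 10×22 integer matrix of rank 9; reducing to Smith normal form yields diagonal entries (1,1,1,1,1,1,1,1,1).

Boundary ∂_2: C_2 → C_1 sends each 2-simplex [p,q,r] to [q,r] − [p,r] + [p,q]. For instance
  ∂[2,4,8] = [4,8] − [2,8] + [2,4],
  ∂[2,3,4] = [3,4] − [2,4] + [2,3].
This gives a 22×19 integer matrix of rank 13; reducing to Smith normal form yields diagonal entries (1,1,1,1,1,1,1,1,1,1,1,1,1).

The boundary map ∂_3: C_3 → C_2 sends each 3-simplex σ to the alternating sum Σ_i (−1)^i (σ with its i-th vertex removed). For instance
  ∂[2,3,6,8] = [3,6,8] − [2,6,8] + [2,3,8] − [2,3,6],
  ∂[1,3,4,9] = [3,4,9] − [1,4,9] + [1,3,9] − [1,3,4].
The 19×7 boundary matrix has rank 6 and Smith normal form diag(1,1,1,1,1,1).

Now H_k = ker ∂_k / im ∂_{k+1}, so:

  H_1: rank ker ∂_1 − rank ∂_2 = (22 − 9) − 13 = 0, and the invariant factors of ∂_2 are all 1, so H_1 ≅ 0.

H_1 ≅ 0.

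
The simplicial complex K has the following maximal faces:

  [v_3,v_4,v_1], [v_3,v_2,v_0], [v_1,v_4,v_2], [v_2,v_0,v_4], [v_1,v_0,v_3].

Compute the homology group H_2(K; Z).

We work with the vertex ordering v_0 < v_1 < v_2 < v_3 < v_4. The simplices of K, each written with vertices in increasing order, are:

  0-simplices (5): [v_0], [v_1], [v_2], [v_3], [v_4]
  1-simplices (10): [v_0,v_1], [v_0,v_2], [v_0,v_3], [v_0,v_4], [v_1,v_2], [v_1,v_3], [v_1,v_4], [v_2,v_3], [v_2,v_4], [v_3,v_4]
  2-simplices (5): [v_0,v_1,v_3], [v_0,v_2,v_3], [v_0,v_2,v_4], [v_1,v_2,v_4], [v_1,v_3,v_4]

Hence C_0 ≅ Z^5, C_1 ≅ Z^10, C_2 ≅ Z^5.

Boundary ∂_1: C_1 → C_0 maps an edge to its endpoints' difference, ∂[p,q] = q − p. For instance
  ∂[v_2,v_4] = [v_4] − [v_2].
The resulting 5×10 matrix has rank 4, and its Smith normal form has invariant factors (1,1,1,1).

Boundary ∂_2: C_2 → C_1 acts by ∂[p,q,r] = [q,r] − [p,r] + [p,q]. For instance
  ∂[v_1,v_2,v_4] = [v_2,v_4] − [v_1,v_4] + [v_1,v_2],
  ∂[v_0,v_2,v_4] = [v_2,v_4] − [v_0,v_4] + [v_0,v_2].
The 10×5 boundary matrix has rank 5 and Smith normal form diag(1,1,1,1,1).

From H_k ≅ ker(∂_k) / im(∂_{k+1}) we obtain:

  H_2: rank ker ∂_2 − rank ∂_3 = (5 − 5) − 0 = 0, and there is no ∂_3, so H_2 = 0.

(K is a triangulation of the Möbius band.)

H_2 = 0.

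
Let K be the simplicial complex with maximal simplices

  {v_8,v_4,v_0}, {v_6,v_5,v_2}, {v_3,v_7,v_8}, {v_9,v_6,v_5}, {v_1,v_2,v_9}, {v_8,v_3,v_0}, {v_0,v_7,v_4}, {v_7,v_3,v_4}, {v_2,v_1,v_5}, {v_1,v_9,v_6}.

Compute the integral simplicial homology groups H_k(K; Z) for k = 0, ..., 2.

H_0 ≅ Z^2,  H_1 ≅ Z^2,  H_2 = 0.

K has 10 vertices, 20 edges, 10 triangles.
rank ∂_0 = 0, rank ∂_1 = 8 ⇒ b_0 = 10 − 0 − 8 = 2; all invariant factors of ∂_1 are 1 so no torsion. So H_0 ≅ Z^2.
rank ∂_1 = 8, rank ∂_2 = 10 ⇒ b_1 = 20 − 8 − 10 = 2; all invariant factors of ∂_2 are 1 so no torsion. So H_1 ≅ Z^2.
rank ∂_2 = 10, rank ∂_3 = 0 ⇒ b_2 = 10 − 10 − 0 = 0. So H_2 ≅ 0.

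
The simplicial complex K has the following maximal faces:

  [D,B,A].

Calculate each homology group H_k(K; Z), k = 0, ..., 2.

Fix the vertex order A < B < D and write every simplex with vertices in increasing order. Then dim K = 2 and the simplices of K are:

  0-simplices (3): A, B, D
  1-simplices (3): AB, AD, BD
  2-simplices (1): ABD

Hence C_0 ≅ Z^3, C_1 ≅ Z^3, C_2 ≅ Z^1.

∂_1: C_1 → C_0 maps an edge to its endpoints' difference, ∂[p,q] = q − p.
This gives a 3×3 integer matrix of rank 2; reducing to Smith normal form yields diagonal entries (1,1).

∂_2: C_2 → C_1 maps a triangle to the signed sum of its edges. For instance
  ∂ABD = BD − AD + AB.
The resulting 3×1 matrix has rank 1, and its Smith normal form has invariant factors (1).

Computing H_k = (kernel of ∂_k) / (image of ∂_{k+1}):

  H_0: rank C_0 − rank ∂_1 = 3 − 2 = 1, and the invariant factors of ∂_1 are all 1, so H_0 ≅ Z.
  H_1: rank ker ∂_1 − rank ∂_2 = (3 − 2) − 1 = 0, and the invariant factors of ∂_2 are all 1, so H_1 ≅ 0.
  H_2: rank ker ∂_2 − rank ∂_3 = (1 − 1) − 0 = 0, and there is no ∂_3, so H_2 ≅ 0.

H_0 ≅ Z,  H_1 = 0,  H_2 = 0.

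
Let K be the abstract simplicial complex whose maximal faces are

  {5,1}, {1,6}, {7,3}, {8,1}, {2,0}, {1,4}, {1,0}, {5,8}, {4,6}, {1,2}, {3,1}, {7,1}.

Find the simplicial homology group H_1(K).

K has 9 vertices, 12 edges.
rank ∂_1 = 8, rank ∂_2 = 0 ⇒ b_1 = 12 − 8 − 0 = 4. So H_1 ≅ Z^4.

H_1 = Z^4.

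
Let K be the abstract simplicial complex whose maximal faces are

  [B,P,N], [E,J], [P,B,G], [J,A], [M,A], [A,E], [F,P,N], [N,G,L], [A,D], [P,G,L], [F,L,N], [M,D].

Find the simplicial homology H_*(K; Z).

H_0 = Z^2,  H_1 = Z^3,  H_2 = 0.

We work with the vertex ordering A < B < D < E < F < G < J < L < M < N < P. The simplices of K, each written with vertices in increasing order, are:

  0-simplices (11): A, B, D, E, F, G, J, L, M, N, P
  1-simplices (18): AD, AE, AJ, AM, BG, BN, BP, DM, EJ, FL, FN, FP, GL, GN, GP, LN, LP, NP
  2-simplices (6): BGP, BNP, FLN, FNP, GLN, GLP

giving chain groups C_0 ≅ Z^11, C_1 ≅ Z^18, C_2 ≅ Z^6.

The boundary map ∂_1: C_1 → C_0 sends each edge [p,q] (with p < q) to q − p. For instance
  ∂AM = M − A.
The 11×18 boundary matrix has rank 9 and Smith normal form diag(1,1,1,1,1,1,1,1,1).

The boundary map ∂_2: C_2 → C_1 acts by ∂[p,q,r] = [q,r] − [p,r] + [p,q]. For instance
  ∂FNP = NP − FP + FN,
  ∂FLN = LN − FN + FL.
The resulting 18×6 matrix has rank 6, and its Smith normal form has invariant factors (1,1,1,1,1,1).

Reading off H_k = ker ∂_k / im ∂_{k+1}:

  H_0: rank C_0 − rank ∂_1 = 11 − 9 = 2, and the invariant factors of ∂_1 are all 1, so H_0 ≅ Z^2.
  H_1: rank ker ∂_1 − rank ∂_2 = (18 − 9) − 6 = 3, and the invariant factors of ∂_2 are all 1, so H_1 ≅ Z^3.
  H_2: rank ker ∂_2 − rank ∂_3 = (6 − 6) − 0 = 0, and there is no ∂_3, so H_2 ≅ 0.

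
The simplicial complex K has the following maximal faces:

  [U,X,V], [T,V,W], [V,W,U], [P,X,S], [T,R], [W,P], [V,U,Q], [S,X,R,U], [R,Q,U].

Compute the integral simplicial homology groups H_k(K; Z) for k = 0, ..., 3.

H_0 = Z,  H_1 = Z^2,  H_2 = 0,  H_3 = 0.

K has 9 vertices, 19 edges, 10 triangles, 1 3-simplex.
rank ∂_0 = 0, rank ∂_1 = 8 ⇒ b_0 = 9 − 0 − 8 = 1; all invariant factors of ∂_1 are 1 so no torsion. So H_0 ≅ Z.
rank ∂_1 = 8, rank ∂_2 = 9 ⇒ b_1 = 19 − 8 − 9 = 2; all invariant factors of ∂_2 are 1 so no torsion. So H_1 ≅ Z^2.
rank ∂_2 = 9, rank ∂_3 = 1 ⇒ b_2 = 10 − 9 − 1 = 0; all invariant factors of ∂_3 are 1 so no torsion. So H_2 ≅ 0.
rank ∂_3 = 1, rank ∂_4 = 0 ⇒ b_3 = 1 − 1 − 0 = 0. So H_3 ≅ 0.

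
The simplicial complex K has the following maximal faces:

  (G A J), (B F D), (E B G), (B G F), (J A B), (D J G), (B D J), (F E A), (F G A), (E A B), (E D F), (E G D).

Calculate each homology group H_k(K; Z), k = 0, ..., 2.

H_0 = Z,  H_1 = Z_2,  H_2 = 0.

We work with the vertex ordering A < B < D < E < F < G < J. The simplices of K, each written with vertices in increasing order, are:

  0-simplices (7): A, B, D, E, F, G, J
  1-simplices (18): AB, AE, AF, AG, AJ, BD, BE, BF, BG, BJ, DE, DF, DG, DJ, EF, EG, FG, GJ
  2-simplices (12): ABE, ABJ, AEF, AFG, AGJ, BDF, BDJ, BEG, BFG, DEF, DEG, DGJ

giving chain groups C_0 ≅ Z^7, C_1 ≅ Z^18, C_2 ≅ Z^12.

Boundary ∂_1: C_1 → C_0 is given by ∂[p,q] = [q] − [p]. For instance
  ∂BD = D − B.
As a 7×18 matrix over Z this has rank 6, with invariant factors (1,1,1,1,1,1).

The boundary map ∂_2: C_2 → C_1 sends each 2-simplex [p,q,r] to [q,r] − [p,r] + [p,q]. For instance
  ∂BEG = EG − BG + BE,
  ∂BDF = DF − BF + BD.
The 18×12 boundary matrix has rank 12 and Smith normal form diag(1,1,1,1,1,1,1,1,1,1,1,2).

Now H_k = ker ∂_k / im ∂_{k+1}, so:

  H_0: rank C_0 − rank ∂_1 = 7 − 6 = 1, and the invariant factors of ∂_1 are all 1, so H_0 = Z.
  H_1: rank ker ∂_1 − rank ∂_2 = (18 − 6) − 12 = 0, and ∂_2 has invariant factor 2 > 1, so H_1 = Z_2.
  H_2: rank ker ∂_2 − rank ∂_3 = (12 − 12) − 0 = 0, and there is no ∂_3, so H_2 = 0.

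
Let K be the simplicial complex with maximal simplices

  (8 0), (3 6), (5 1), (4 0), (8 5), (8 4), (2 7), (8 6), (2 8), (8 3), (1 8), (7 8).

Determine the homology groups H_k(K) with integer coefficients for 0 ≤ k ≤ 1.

We work with the vertex ordering 0 < 1 < 2 < 3 < 4 < 5 < 6 < 7 < 8. The simplices of K, each written with vertices in increasing order, are:

  0-simplices (9): [0], [1], [2], [3], [4], [5], [6], [7], [8]
  1-simplices (12): [0,4], [0,8], [1,5], [1,8], [2,7], [2,8], [3,6], [3,8], [4,8], [5,8], [6,8], [7,8]

giving chain groups C_0 ≅ Z^9, C_1 ≅ Z^12.

Boundary ∂_1: C_1 → C_0 is given by ∂[p,q] = [q] − [p]. For instance
  ∂[2,7] = [7] − [2].
The resulting 9×12 matrix has rank 8, and its Smith normal form has invariant factors (1,1,1,1,1,1,1,1).

From H_k ≅ ker(∂_k) / im(∂_{k+1}) we obtain:

  H_0: rank C_0 − rank ∂_1 = 9 − 8 = 1, and the invariant factors of ∂_1 are all 1, so H_0 ≅ Z.
  H_1: rank ker ∂_1 − rank ∂_2 = (12 − 8) − 0 = 4, and there is no ∂_2, so H_1 ≅ Z^4.

As a check, the Euler characteristic is 9 − 12 = -3, which agrees with 1 − 4 = -3.

H_0 ≅ Z,  H_1 ≅ Z^4.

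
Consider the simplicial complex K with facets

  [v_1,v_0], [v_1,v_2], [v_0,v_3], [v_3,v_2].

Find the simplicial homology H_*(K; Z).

H_0 ≅ Z,  H_1 ≅ Z.

We work with the vertex ordering v_0 < v_1 < v_2 < v_3. The simplices of K, each written with vertices in increasing order, are:

  0-simplices (4): [v_0], [v_1], [v_2], [v_3]
  1-simplices (4): [v_0,v_1], [v_0,v_3], [v_1,v_2], [v_2,v_3]

giving chain groups C_0 ≅ Z^4, C_1 ≅ Z^4.

The boundary map ∂_1: C_1 → C_0 sends each edge [p,q] (with p < q) to q − p.
The resulting 4×4 matrix has rank 3, and its Smith normal form has invariant factors (1,1,1).

Computing H_k = (kernel of ∂_k) / (image of ∂_{k+1}):

  H_0: rank C_0 − rank ∂_1 = 4 − 3 = 1, and the invariant factors of ∂_1 are all 1, so H_0 ≅ Z.
  H_1: rank ker ∂_1 − rank ∂_2 = (4 − 3) − 0 = 1, and there is no ∂_2, so H_1 ≅ Z.

As a check, the Euler characteristic is 4 − 4 = 0, which agrees with 1 − 1 = 0.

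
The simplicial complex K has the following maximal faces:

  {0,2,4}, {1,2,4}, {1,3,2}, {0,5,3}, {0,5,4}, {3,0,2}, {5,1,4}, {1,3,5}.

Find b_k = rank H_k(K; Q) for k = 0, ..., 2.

b_0 = 1, b_1 = 0, b_2 = 1.

K has 6 vertices, 12 edges, 8 triangles.
rank ∂_0 = 0, rank ∂_1 = 5 ⇒ b_0 = 6 − 0 − 5 = 1; all invariant factors of ∂_1 are 1 so no torsion. So H_0 = Z.
rank ∂_1 = 5, rank ∂_2 = 7 ⇒ b_1 = 12 − 5 − 7 = 0; all invariant factors of ∂_2 are 1 so no torsion. So H_1 = 0.
rank ∂_2 = 7, rank ∂_3 = 0 ⇒ b_2 = 8 − 7 − 0 = 1. So H_2 = Z.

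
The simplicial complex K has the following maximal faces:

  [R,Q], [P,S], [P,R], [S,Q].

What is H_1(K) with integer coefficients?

Order the vertices as P < Q < R < S. Listing each simplex with vertices in this order, K has dimension 1 with simplices:

  0-simplices (4): P, Q, R, S
  1-simplices (4): PR, PS, QR, QS

so the chain groups are C_0 ≅ Z^4, C_1 ≅ Z^4.

The boundary map ∂_1: C_1 → C_0 sends each edge [p,q] (with p < q) to q − p. For instance
  ∂QS = S − Q.
The 4×4 boundary matrix has rank 3 and Smith normal form diag(1,1,1).

From H_k ≅ ker(∂_k) / im(∂_{k+1}) we obtain:

  H_1: rank ker ∂_1 − rank ∂_2 = (4 − 3) − 0 = 1, and there is no ∂_2, so H_1 ≅ Z.

(K is a triangulation of the circle S^1.)

H_1 = Z.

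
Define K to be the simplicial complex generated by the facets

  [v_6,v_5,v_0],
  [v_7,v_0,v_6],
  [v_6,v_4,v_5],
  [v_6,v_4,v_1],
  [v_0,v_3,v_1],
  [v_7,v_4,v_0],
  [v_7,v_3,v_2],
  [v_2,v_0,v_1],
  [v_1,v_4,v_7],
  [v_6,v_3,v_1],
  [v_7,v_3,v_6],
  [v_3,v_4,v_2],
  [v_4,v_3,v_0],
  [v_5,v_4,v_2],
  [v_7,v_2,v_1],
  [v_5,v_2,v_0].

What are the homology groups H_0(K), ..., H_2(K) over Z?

K has 8 vertices, 24 edges, 16 triangles.
rank ∂_0 = 0, rank ∂_1 = 7 ⇒ b_0 = 8 − 0 − 7 = 1; all invariant factors of ∂_1 are 1 so no torsion. So H_0 = Z.
rank ∂_1 = 7, rank ∂_2 = 15 ⇒ b_1 = 24 − 7 − 15 = 2; all invariant factors of ∂_2 are 1 so no torsion. So H_1 = Z^2.
rank ∂_2 = 15, rank ∂_3 = 0 ⇒ b_2 = 16 − 15 − 0 = 1. So H_2 = Z.

H_0 ≅ Z,  H_1 ≅ Z^2,  H_2 ≅ Z.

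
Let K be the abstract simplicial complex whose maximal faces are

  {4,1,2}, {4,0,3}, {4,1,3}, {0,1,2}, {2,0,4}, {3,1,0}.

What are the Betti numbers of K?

K has 5 vertices, 9 edges, 6 triangles.
rank ∂_0 = 0, rank ∂_1 = 4 ⇒ b_0 = 5 − 0 − 4 = 1; all invariant factors of ∂_1 are 1 so no torsion. So H_0 ≅ Z.
rank ∂_1 = 4, rank ∂_2 = 5 ⇒ b_1 = 9 − 4 − 5 = 0; all invariant factors of ∂_2 are 1 so no torsion. So H_1 ≅ 0.
rank ∂_2 = 5, rank ∂_3 = 0 ⇒ b_2 = 6 − 5 − 0 = 1. So H_2 ≅ Z.

b_0 = 1, b_1 = 0, b_2 = 1.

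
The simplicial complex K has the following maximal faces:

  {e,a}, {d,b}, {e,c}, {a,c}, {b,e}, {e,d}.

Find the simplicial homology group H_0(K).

H_0 ≅ Z.

Fix the vertex order a < b < c < d < e and write every simplex with vertices in increasing order. Then dim K = 1 and the simplices of K are:

  0-simplices (5): a, b, c, d, e
  1-simplices (6): ac, ae, bd, be, ce, de

so the chain groups are C_0 ≅ Z^5, C_1 ≅ Z^6.

The boundary map ∂_1: C_1 → C_0 maps an edge to its endpoints' difference, ∂[p,q] = q − p.
The 5×6 boundary matrix has rank 4 and Smith normal form diag(1,1,1,1).

From H_k ≅ ker(∂_k) / im(∂_{k+1}) we obtain:

  H_0: rank C_0 − rank ∂_1 = 5 − 4 = 1, and the invariant factors of ∂_1 are all 1, so H_0 ≅ Z.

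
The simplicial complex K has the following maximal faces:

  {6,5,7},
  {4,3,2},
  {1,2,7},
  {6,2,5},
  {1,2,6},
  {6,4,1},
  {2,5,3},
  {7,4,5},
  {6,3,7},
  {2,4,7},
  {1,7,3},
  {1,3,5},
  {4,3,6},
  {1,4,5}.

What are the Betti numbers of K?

K has 7 vertices, 21 edges, 14 triangles.
rank ∂_0 = 0, rank ∂_1 = 6 ⇒ b_0 = 7 − 0 − 6 = 1; all invariant factors of ∂_1 are 1 so no torsion. So H_0 ≅ Z.
rank ∂_1 = 6, rank ∂_2 = 13 ⇒ b_1 = 21 − 6 − 13 = 2; all invariant factors of ∂_2 are 1 so no torsion. So H_1 ≅ Z^2.
rank ∂_2 = 13, rank ∂_3 = 0 ⇒ b_2 = 14 − 13 − 0 = 1. So H_2 ≅ Z.

b_0 = 1, b_1 = 2, b_2 = 1.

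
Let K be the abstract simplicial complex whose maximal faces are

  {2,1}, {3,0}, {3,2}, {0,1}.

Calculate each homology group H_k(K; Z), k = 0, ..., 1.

H_0 ≅ Z,  H_1 ≅ Z.

Order the vertices as 0 < 1 < 2 < 3. Listing each simplex with vertices in this order, K has dimension 1 with simplices:

  0-simplices (4): [0], [1], [2], [3]
  1-simplices (4): [0,1], [0,3], [1,2], [2,3]

Hence C_0 ≅ Z^4, C_1 ≅ Z^4.

The boundary map ∂_1: C_1 → C_0 is given by ∂[p,q] = [q] − [p]. For instance
  ∂[2,3] = [3] − [2].
The 4×4 boundary matrix has rank 3 and Smith normal form diag(1,1,1).

Now H_k = ker ∂_k / im ∂_{k+1}, so:

  H_0: rank C_0 − rank ∂_1 = 4 − 3 = 1, and the invariant factors of ∂_1 are all 1, so H_0 ≅ Z.
  H_1: rank ker ∂_1 − rank ∂_2 = (4 − 3) − 0 = 1, and there is no ∂_2, so H_1 ≅ Z.

(K is a triangulation of the circle S^1.)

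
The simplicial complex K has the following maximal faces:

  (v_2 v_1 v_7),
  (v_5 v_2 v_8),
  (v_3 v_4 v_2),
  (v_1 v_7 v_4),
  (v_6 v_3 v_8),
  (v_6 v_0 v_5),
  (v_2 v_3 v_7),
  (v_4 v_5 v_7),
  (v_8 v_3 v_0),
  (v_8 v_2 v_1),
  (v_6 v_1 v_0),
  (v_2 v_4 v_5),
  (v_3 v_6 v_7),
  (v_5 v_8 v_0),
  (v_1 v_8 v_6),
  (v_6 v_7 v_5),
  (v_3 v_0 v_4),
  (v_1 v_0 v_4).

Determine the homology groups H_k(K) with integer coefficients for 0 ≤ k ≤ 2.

H_0 ≅ Z,  H_1 ≅ Z ⊕ Z/2,  H_2 = 0.

We work with the vertex ordering v_0 < v_1 < v_2 < v_3 < v_4 < v_5 < v_6 < v_7 < v_8. The simplices of K, each written with vertices in increasing order, are:

  0-simplices (9): [v_0], [v_1], [v_2], [v_3], [v_4], [v_5], [v_6], [v_7], [v_8]
  1-simplices (27): (27 of them)
  2-simplices (18): (18 of them)

Hence C_0 ≅ Z^9, C_1 ≅ Z^27, C_2 ≅ Z^18.

The boundary map ∂_1: C_1 → C_0 sends each edge [p,q] (with p < q) to q − p.
As a 9×27 matrix over Z this has rank 8, with invariant factors (1,1,1,1,1,1,1,1).

∂_2: C_2 → C_1 sends each 2-simplex [p,q,r] to [q,r] − [p,r] + [p,q]. For instance
  ∂[v_3,v_6,v_7] = [v_6,v_7] − [v_3,v_7] + [v_3,v_6],
  ∂[v_0,v_3,v_4] = [v_3,v_4] − [v_0,v_4] + [v_0,v_3].
As a 27×18 matrix over Z this has rank 18, with invariant factors (1,1,1,1,1,1,1,1,1,1,1,1,1,1,1,1,1,2).

Now H_k = ker ∂_k / im ∂_{k+1}, so:

  H_0: rank C_0 − rank ∂_1 = 9 − 8 = 1, and the invariant factors of ∂_1 are all 1, so H_0 = Z.
  H_1: rank ker ∂_1 − rank ∂_2 = (27 − 8) − 18 = 1, and ∂_2 has invariant factor 2 > 1, so H_1 = Z ⊕ Z/2.
  H_2: rank ker ∂_2 − rank ∂_3 = (18 − 18) − 0 = 0, and there is no ∂_3, so H_2 = 0.

As a check, the Euler characteristic is 9 − 27 + 18 = 0, which agrees with 1 − 1 + 0 = 0.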